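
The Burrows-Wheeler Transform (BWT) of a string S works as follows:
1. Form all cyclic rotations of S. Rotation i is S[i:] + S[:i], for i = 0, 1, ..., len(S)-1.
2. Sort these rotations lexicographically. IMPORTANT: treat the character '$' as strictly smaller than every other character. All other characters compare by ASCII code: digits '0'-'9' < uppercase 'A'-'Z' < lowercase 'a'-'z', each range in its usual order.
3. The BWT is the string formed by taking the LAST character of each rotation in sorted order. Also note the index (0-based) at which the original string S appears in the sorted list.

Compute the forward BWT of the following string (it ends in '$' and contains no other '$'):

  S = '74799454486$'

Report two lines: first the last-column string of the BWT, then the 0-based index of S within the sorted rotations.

All 12 rotations (rotation i = S[i:]+S[:i]):
  rot[0] = 74799454486$
  rot[1] = 4799454486$7
  rot[2] = 799454486$74
  rot[3] = 99454486$747
  rot[4] = 9454486$7479
  rot[5] = 454486$74799
  rot[6] = 54486$747994
  rot[7] = 4486$7479945
  rot[8] = 486$74799454
  rot[9] = 86$747994544
  rot[10] = 6$7479945448
  rot[11] = $74799454486
Sorted (with $ < everything):
  sorted[0] = $74799454486  (last char: '6')
  sorted[1] = 4486$7479945  (last char: '5')
  sorted[2] = 454486$74799  (last char: '9')
  sorted[3] = 4799454486$7  (last char: '7')
  sorted[4] = 486$74799454  (last char: '4')
  sorted[5] = 54486$747994  (last char: '4')
  sorted[6] = 6$7479945448  (last char: '8')
  sorted[7] = 74799454486$  (last char: '$')
  sorted[8] = 799454486$74  (last char: '4')
  sorted[9] = 86$747994544  (last char: '4')
  sorted[10] = 9454486$7479  (last char: '9')
  sorted[11] = 99454486$747  (last char: '7')
Last column: 6597448$4497
Original string S is at sorted index 7

Answer: 6597448$4497
7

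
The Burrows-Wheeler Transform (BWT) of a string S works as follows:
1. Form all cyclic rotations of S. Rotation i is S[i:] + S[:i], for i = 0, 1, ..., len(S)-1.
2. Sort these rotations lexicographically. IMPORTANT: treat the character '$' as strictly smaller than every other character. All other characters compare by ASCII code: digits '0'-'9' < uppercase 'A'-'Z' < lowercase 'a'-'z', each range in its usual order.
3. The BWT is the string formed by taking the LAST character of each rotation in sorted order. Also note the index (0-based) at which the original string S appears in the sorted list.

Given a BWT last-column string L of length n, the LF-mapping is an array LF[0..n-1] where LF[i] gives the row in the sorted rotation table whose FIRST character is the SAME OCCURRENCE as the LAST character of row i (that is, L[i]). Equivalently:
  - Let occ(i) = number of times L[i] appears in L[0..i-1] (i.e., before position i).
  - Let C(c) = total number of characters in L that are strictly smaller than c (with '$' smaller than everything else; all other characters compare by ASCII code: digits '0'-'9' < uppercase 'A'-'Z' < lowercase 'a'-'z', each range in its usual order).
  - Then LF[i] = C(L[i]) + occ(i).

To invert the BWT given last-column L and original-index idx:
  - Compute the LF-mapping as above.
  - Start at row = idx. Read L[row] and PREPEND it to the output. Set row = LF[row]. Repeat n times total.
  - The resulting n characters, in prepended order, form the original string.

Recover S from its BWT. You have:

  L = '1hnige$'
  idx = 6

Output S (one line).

LF mapping: 1 4 6 5 3 2 0
Walk LF starting at row 6, prepending L[row]:
  step 1: row=6, L[6]='$', prepend. Next row=LF[6]=0
  step 2: row=0, L[0]='1', prepend. Next row=LF[0]=1
  step 3: row=1, L[1]='h', prepend. Next row=LF[1]=4
  step 4: row=4, L[4]='g', prepend. Next row=LF[4]=3
  step 5: row=3, L[3]='i', prepend. Next row=LF[3]=5
  step 6: row=5, L[5]='e', prepend. Next row=LF[5]=2
  step 7: row=2, L[2]='n', prepend. Next row=LF[2]=6
Reversed output: neigh1$

Answer: neigh1$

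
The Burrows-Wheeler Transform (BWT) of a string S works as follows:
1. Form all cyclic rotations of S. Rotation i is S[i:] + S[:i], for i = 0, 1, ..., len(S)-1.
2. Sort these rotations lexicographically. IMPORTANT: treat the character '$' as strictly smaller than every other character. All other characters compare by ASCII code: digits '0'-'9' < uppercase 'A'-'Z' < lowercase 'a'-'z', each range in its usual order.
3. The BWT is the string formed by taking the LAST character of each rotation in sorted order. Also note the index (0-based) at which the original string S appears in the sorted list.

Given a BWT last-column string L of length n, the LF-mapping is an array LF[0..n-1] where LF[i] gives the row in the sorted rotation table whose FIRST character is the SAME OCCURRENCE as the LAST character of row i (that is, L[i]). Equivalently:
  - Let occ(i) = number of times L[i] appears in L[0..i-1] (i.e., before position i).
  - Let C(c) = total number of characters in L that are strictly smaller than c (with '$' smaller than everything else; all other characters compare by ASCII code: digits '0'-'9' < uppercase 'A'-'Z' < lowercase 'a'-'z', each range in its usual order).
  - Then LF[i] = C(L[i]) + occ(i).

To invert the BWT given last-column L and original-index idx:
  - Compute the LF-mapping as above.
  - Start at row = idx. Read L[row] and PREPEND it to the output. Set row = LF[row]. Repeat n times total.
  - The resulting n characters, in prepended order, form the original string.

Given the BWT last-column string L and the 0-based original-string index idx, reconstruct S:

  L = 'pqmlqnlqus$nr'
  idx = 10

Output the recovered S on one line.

Answer: ruqnnsqqlmlp$

Derivation:
LF mapping: 6 7 3 1 8 4 2 9 12 11 0 5 10
Walk LF starting at row 10, prepending L[row]:
  step 1: row=10, L[10]='$', prepend. Next row=LF[10]=0
  step 2: row=0, L[0]='p', prepend. Next row=LF[0]=6
  step 3: row=6, L[6]='l', prepend. Next row=LF[6]=2
  step 4: row=2, L[2]='m', prepend. Next row=LF[2]=3
  step 5: row=3, L[3]='l', prepend. Next row=LF[3]=1
  step 6: row=1, L[1]='q', prepend. Next row=LF[1]=7
  step 7: row=7, L[7]='q', prepend. Next row=LF[7]=9
  step 8: row=9, L[9]='s', prepend. Next row=LF[9]=11
  step 9: row=11, L[11]='n', prepend. Next row=LF[11]=5
  step 10: row=5, L[5]='n', prepend. Next row=LF[5]=4
  step 11: row=4, L[4]='q', prepend. Next row=LF[4]=8
  step 12: row=8, L[8]='u', prepend. Next row=LF[8]=12
  step 13: row=12, L[12]='r', prepend. Next row=LF[12]=10
Reversed output: ruqnnsqqlmlp$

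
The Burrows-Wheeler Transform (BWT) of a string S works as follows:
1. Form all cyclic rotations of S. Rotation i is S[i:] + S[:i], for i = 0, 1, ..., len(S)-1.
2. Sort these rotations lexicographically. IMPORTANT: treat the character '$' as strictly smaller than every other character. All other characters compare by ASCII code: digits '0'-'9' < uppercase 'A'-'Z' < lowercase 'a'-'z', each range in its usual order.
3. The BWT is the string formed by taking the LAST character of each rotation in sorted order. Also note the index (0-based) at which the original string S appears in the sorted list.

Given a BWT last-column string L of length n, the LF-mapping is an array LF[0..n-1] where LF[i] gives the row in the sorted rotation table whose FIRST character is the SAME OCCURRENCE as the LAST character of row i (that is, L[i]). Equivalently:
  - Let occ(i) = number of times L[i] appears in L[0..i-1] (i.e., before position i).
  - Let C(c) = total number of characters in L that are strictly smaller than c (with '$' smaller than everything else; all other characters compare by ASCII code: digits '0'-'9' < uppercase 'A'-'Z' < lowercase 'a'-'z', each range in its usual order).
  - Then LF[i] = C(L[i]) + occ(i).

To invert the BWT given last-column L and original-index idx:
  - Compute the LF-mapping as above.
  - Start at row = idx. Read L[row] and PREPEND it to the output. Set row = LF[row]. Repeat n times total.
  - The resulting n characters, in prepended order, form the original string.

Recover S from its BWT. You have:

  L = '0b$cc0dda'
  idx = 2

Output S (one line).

Answer: 0caddcb0$

Derivation:
LF mapping: 1 4 0 5 6 2 7 8 3
Walk LF starting at row 2, prepending L[row]:
  step 1: row=2, L[2]='$', prepend. Next row=LF[2]=0
  step 2: row=0, L[0]='0', prepend. Next row=LF[0]=1
  step 3: row=1, L[1]='b', prepend. Next row=LF[1]=4
  step 4: row=4, L[4]='c', prepend. Next row=LF[4]=6
  step 5: row=6, L[6]='d', prepend. Next row=LF[6]=7
  step 6: row=7, L[7]='d', prepend. Next row=LF[7]=8
  step 7: row=8, L[8]='a', prepend. Next row=LF[8]=3
  step 8: row=3, L[3]='c', prepend. Next row=LF[3]=5
  step 9: row=5, L[5]='0', prepend. Next row=LF[5]=2
Reversed output: 0caddcb0$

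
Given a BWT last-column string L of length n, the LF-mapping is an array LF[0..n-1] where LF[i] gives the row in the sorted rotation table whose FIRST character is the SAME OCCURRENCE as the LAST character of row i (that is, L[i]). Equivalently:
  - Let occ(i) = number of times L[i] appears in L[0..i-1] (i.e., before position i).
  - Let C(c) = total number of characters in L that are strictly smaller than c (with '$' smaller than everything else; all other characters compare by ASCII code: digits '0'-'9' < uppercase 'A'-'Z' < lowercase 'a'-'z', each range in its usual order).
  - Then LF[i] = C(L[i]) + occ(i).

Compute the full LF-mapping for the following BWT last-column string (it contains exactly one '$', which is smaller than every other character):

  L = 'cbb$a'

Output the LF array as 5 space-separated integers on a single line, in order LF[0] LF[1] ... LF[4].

Answer: 4 2 3 0 1

Derivation:
Char counts: '$':1, 'a':1, 'b':2, 'c':1
C (first-col start): C('$')=0, C('a')=1, C('b')=2, C('c')=4
L[0]='c': occ=0, LF[0]=C('c')+0=4+0=4
L[1]='b': occ=0, LF[1]=C('b')+0=2+0=2
L[2]='b': occ=1, LF[2]=C('b')+1=2+1=3
L[3]='$': occ=0, LF[3]=C('$')+0=0+0=0
L[4]='a': occ=0, LF[4]=C('a')+0=1+0=1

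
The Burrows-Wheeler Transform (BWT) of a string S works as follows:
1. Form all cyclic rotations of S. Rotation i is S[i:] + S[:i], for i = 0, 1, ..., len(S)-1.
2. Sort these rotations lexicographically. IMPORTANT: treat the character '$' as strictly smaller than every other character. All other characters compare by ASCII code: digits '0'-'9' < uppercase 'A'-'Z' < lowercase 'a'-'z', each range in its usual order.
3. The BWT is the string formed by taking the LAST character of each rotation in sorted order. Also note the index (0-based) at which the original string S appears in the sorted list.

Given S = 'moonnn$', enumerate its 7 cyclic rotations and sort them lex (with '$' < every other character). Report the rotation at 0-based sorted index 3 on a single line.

All 7 rotations (rotation i = S[i:]+S[:i]):
  rot[0] = moonnn$
  rot[1] = oonnn$m
  rot[2] = onnn$mo
  rot[3] = nnn$moo
  rot[4] = nn$moon
  rot[5] = n$moonn
  rot[6] = $moonnn
Sorted (with $ < everything):
  sorted[0] = $moonnn
  sorted[1] = moonnn$
  sorted[2] = n$moonn
  sorted[3] = nn$moon
  sorted[4] = nnn$moo
  sorted[5] = onnn$mo
  sorted[6] = oonnn$m
sorted[3] = nn$moon

Answer: nn$moon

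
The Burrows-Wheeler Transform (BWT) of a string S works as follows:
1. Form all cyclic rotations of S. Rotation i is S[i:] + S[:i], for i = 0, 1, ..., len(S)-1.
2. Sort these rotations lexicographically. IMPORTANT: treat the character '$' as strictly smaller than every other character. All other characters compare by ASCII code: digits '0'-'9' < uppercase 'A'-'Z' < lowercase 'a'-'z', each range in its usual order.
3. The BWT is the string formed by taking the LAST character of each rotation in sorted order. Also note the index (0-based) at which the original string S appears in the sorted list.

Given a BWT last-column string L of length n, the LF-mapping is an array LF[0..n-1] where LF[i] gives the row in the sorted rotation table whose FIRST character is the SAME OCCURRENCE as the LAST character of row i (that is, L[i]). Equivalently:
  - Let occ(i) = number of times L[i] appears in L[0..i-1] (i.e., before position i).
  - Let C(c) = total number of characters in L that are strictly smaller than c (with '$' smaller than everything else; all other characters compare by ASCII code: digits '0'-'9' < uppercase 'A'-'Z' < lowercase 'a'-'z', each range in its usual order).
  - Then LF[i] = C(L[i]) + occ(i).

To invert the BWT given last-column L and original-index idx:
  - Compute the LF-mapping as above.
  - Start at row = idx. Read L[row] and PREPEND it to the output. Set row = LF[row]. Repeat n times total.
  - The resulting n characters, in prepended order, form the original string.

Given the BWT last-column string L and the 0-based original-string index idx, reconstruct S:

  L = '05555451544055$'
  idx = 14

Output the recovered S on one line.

LF mapping: 1 7 8 9 10 4 11 3 12 5 6 2 13 14 0
Walk LF starting at row 14, prepending L[row]:
  step 1: row=14, L[14]='$', prepend. Next row=LF[14]=0
  step 2: row=0, L[0]='0', prepend. Next row=LF[0]=1
  step 3: row=1, L[1]='5', prepend. Next row=LF[1]=7
  step 4: row=7, L[7]='1', prepend. Next row=LF[7]=3
  step 5: row=3, L[3]='5', prepend. Next row=LF[3]=9
  step 6: row=9, L[9]='4', prepend. Next row=LF[9]=5
  step 7: row=5, L[5]='4', prepend. Next row=LF[5]=4
  step 8: row=4, L[4]='5', prepend. Next row=LF[4]=10
  step 9: row=10, L[10]='4', prepend. Next row=LF[10]=6
  step 10: row=6, L[6]='5', prepend. Next row=LF[6]=11
  step 11: row=11, L[11]='0', prepend. Next row=LF[11]=2
  step 12: row=2, L[2]='5', prepend. Next row=LF[2]=8
  step 13: row=8, L[8]='5', prepend. Next row=LF[8]=12
  step 14: row=12, L[12]='5', prepend. Next row=LF[12]=13
  step 15: row=13, L[13]='5', prepend. Next row=LF[13]=14
Reversed output: 55550545445150$

Answer: 55550545445150$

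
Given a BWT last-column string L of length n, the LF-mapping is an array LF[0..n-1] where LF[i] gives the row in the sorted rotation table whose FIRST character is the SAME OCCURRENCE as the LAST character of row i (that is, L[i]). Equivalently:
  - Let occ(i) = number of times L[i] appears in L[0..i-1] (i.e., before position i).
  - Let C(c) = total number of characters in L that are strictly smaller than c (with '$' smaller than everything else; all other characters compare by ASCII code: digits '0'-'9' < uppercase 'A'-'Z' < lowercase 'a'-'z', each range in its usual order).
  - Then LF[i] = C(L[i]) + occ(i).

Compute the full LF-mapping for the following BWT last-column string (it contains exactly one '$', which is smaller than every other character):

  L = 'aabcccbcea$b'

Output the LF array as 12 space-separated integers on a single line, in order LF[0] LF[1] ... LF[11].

Answer: 1 2 4 7 8 9 5 10 11 3 0 6

Derivation:
Char counts: '$':1, 'a':3, 'b':3, 'c':4, 'e':1
C (first-col start): C('$')=0, C('a')=1, C('b')=4, C('c')=7, C('e')=11
L[0]='a': occ=0, LF[0]=C('a')+0=1+0=1
L[1]='a': occ=1, LF[1]=C('a')+1=1+1=2
L[2]='b': occ=0, LF[2]=C('b')+0=4+0=4
L[3]='c': occ=0, LF[3]=C('c')+0=7+0=7
L[4]='c': occ=1, LF[4]=C('c')+1=7+1=8
L[5]='c': occ=2, LF[5]=C('c')+2=7+2=9
L[6]='b': occ=1, LF[6]=C('b')+1=4+1=5
L[7]='c': occ=3, LF[7]=C('c')+3=7+3=10
L[8]='e': occ=0, LF[8]=C('e')+0=11+0=11
L[9]='a': occ=2, LF[9]=C('a')+2=1+2=3
L[10]='$': occ=0, LF[10]=C('$')+0=0+0=0
L[11]='b': occ=2, LF[11]=C('b')+2=4+2=6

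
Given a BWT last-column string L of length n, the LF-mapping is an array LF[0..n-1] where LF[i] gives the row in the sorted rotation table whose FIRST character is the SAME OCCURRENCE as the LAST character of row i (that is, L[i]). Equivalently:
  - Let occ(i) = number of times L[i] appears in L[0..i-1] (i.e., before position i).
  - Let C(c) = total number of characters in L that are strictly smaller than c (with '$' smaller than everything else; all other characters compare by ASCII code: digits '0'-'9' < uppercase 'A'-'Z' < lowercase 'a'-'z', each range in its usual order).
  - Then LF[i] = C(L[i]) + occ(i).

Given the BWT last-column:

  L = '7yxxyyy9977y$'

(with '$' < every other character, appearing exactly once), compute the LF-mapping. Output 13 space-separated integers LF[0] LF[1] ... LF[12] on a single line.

Char counts: '$':1, '7':3, '9':2, 'x':2, 'y':5
C (first-col start): C('$')=0, C('7')=1, C('9')=4, C('x')=6, C('y')=8
L[0]='7': occ=0, LF[0]=C('7')+0=1+0=1
L[1]='y': occ=0, LF[1]=C('y')+0=8+0=8
L[2]='x': occ=0, LF[2]=C('x')+0=6+0=6
L[3]='x': occ=1, LF[3]=C('x')+1=6+1=7
L[4]='y': occ=1, LF[4]=C('y')+1=8+1=9
L[5]='y': occ=2, LF[5]=C('y')+2=8+2=10
L[6]='y': occ=3, LF[6]=C('y')+3=8+3=11
L[7]='9': occ=0, LF[7]=C('9')+0=4+0=4
L[8]='9': occ=1, LF[8]=C('9')+1=4+1=5
L[9]='7': occ=1, LF[9]=C('7')+1=1+1=2
L[10]='7': occ=2, LF[10]=C('7')+2=1+2=3
L[11]='y': occ=4, LF[11]=C('y')+4=8+4=12
L[12]='$': occ=0, LF[12]=C('$')+0=0+0=0

Answer: 1 8 6 7 9 10 11 4 5 2 3 12 0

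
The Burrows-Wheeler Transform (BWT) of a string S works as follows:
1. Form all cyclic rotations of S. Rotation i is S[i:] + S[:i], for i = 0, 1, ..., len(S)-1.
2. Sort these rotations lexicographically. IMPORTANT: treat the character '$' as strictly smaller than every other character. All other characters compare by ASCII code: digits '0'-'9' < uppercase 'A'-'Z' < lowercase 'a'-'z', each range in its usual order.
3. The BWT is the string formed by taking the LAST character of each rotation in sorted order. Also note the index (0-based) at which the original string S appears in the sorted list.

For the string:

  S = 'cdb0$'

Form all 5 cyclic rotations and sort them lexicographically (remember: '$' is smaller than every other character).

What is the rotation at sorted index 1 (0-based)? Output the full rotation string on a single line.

All 5 rotations (rotation i = S[i:]+S[:i]):
  rot[0] = cdb0$
  rot[1] = db0$c
  rot[2] = b0$cd
  rot[3] = 0$cdb
  rot[4] = $cdb0
Sorted (with $ < everything):
  sorted[0] = $cdb0
  sorted[1] = 0$cdb
  sorted[2] = b0$cd
  sorted[3] = cdb0$
  sorted[4] = db0$c
sorted[1] = 0$cdb

Answer: 0$cdb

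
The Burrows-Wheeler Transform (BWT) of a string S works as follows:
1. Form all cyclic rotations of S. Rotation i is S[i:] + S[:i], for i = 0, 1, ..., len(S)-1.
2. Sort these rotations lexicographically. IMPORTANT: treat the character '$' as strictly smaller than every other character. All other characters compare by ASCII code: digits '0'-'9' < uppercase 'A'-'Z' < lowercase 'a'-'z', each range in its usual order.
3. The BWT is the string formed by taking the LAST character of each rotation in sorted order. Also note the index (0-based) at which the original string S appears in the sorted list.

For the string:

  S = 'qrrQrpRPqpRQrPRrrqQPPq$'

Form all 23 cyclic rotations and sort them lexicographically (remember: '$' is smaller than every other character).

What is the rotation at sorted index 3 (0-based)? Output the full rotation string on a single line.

Answer: Pq$qrrQrpRPqpRQrPRrrqQP

Derivation:
All 23 rotations (rotation i = S[i:]+S[:i]):
  rot[0] = qrrQrpRPqpRQrPRrrqQPPq$
  rot[1] = rrQrpRPqpRQrPRrrqQPPq$q
  rot[2] = rQrpRPqpRQrPRrrqQPPq$qr
  rot[3] = QrpRPqpRQrPRrrqQPPq$qrr
  rot[4] = rpRPqpRQrPRrrqQPPq$qrrQ
  rot[5] = pRPqpRQrPRrrqQPPq$qrrQr
  rot[6] = RPqpRQrPRrrqQPPq$qrrQrp
  rot[7] = PqpRQrPRrrqQPPq$qrrQrpR
  rot[8] = qpRQrPRrrqQPPq$qrrQrpRP
  rot[9] = pRQrPRrrqQPPq$qrrQrpRPq
  rot[10] = RQrPRrrqQPPq$qrrQrpRPqp
  rot[11] = QrPRrrqQPPq$qrrQrpRPqpR
  rot[12] = rPRrrqQPPq$qrrQrpRPqpRQ
  rot[13] = PRrrqQPPq$qrrQrpRPqpRQr
  rot[14] = RrrqQPPq$qrrQrpRPqpRQrP
  rot[15] = rrqQPPq$qrrQrpRPqpRQrPR
  rot[16] = rqQPPq$qrrQrpRPqpRQrPRr
  rot[17] = qQPPq$qrrQrpRPqpRQrPRrr
  rot[18] = QPPq$qrrQrpRPqpRQrPRrrq
  rot[19] = PPq$qrrQrpRPqpRQrPRrrqQ
  rot[20] = Pq$qrrQrpRPqpRQrPRrrqQP
  rot[21] = q$qrrQrpRPqpRQrPRrrqQPP
  rot[22] = $qrrQrpRPqpRQrPRrrqQPPq
Sorted (with $ < everything):
  sorted[0] = $qrrQrpRPqpRQrPRrrqQPPq
  sorted[1] = PPq$qrrQrpRPqpRQrPRrrqQ
  sorted[2] = PRrrqQPPq$qrrQrpRPqpRQr
  sorted[3] = Pq$qrrQrpRPqpRQrPRrrqQP
  sorted[4] = PqpRQrPRrrqQPPq$qrrQrpR
  sorted[5] = QPPq$qrrQrpRPqpRQrPRrrq
  sorted[6] = QrPRrrqQPPq$qrrQrpRPqpR
  sorted[7] = QrpRPqpRQrPRrrqQPPq$qrr
  sorted[8] = RPqpRQrPRrrqQPPq$qrrQrp
  sorted[9] = RQrPRrrqQPPq$qrrQrpRPqp
  sorted[10] = RrrqQPPq$qrrQrpRPqpRQrP
  sorted[11] = pRPqpRQrPRrrqQPPq$qrrQr
  sorted[12] = pRQrPRrrqQPPq$qrrQrpRPq
  sorted[13] = q$qrrQrpRPqpRQrPRrrqQPP
  sorted[14] = qQPPq$qrrQrpRPqpRQrPRrr
  sorted[15] = qpRQrPRrrqQPPq$qrrQrpRP
  sorted[16] = qrrQrpRPqpRQrPRrrqQPPq$
  sorted[17] = rPRrrqQPPq$qrrQrpRPqpRQ
  sorted[18] = rQrpRPqpRQrPRrrqQPPq$qr
  sorted[19] = rpRPqpRQrPRrrqQPPq$qrrQ
  sorted[20] = rqQPPq$qrrQrpRPqpRQrPRr
  sorted[21] = rrQrpRPqpRQrPRrrqQPPq$q
  sorted[22] = rrqQPPq$qrrQrpRPqpRQrPR
sorted[3] = Pq$qrrQrpRPqpRQrPRrrqQP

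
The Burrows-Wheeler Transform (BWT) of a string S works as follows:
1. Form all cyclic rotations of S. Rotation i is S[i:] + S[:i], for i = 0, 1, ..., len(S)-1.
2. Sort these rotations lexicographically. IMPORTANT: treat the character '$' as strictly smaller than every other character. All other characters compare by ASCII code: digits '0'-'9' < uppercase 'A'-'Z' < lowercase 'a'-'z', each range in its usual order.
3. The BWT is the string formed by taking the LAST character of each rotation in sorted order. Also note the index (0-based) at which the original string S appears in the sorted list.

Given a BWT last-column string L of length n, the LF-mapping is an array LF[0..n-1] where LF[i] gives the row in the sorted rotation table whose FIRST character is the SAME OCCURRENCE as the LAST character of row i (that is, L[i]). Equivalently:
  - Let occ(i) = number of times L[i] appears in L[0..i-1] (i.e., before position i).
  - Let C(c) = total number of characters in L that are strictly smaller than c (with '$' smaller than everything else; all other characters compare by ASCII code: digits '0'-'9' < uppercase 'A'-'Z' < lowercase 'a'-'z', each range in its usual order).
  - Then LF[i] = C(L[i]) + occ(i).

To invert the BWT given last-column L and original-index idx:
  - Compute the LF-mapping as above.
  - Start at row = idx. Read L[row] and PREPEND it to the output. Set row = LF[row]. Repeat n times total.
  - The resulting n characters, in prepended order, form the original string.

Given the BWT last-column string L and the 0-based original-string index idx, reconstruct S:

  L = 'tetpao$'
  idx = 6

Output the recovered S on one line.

Answer: teapot$

Derivation:
LF mapping: 5 2 6 4 1 3 0
Walk LF starting at row 6, prepending L[row]:
  step 1: row=6, L[6]='$', prepend. Next row=LF[6]=0
  step 2: row=0, L[0]='t', prepend. Next row=LF[0]=5
  step 3: row=5, L[5]='o', prepend. Next row=LF[5]=3
  step 4: row=3, L[3]='p', prepend. Next row=LF[3]=4
  step 5: row=4, L[4]='a', prepend. Next row=LF[4]=1
  step 6: row=1, L[1]='e', prepend. Next row=LF[1]=2
  step 7: row=2, L[2]='t', prepend. Next row=LF[2]=6
Reversed output: teapot$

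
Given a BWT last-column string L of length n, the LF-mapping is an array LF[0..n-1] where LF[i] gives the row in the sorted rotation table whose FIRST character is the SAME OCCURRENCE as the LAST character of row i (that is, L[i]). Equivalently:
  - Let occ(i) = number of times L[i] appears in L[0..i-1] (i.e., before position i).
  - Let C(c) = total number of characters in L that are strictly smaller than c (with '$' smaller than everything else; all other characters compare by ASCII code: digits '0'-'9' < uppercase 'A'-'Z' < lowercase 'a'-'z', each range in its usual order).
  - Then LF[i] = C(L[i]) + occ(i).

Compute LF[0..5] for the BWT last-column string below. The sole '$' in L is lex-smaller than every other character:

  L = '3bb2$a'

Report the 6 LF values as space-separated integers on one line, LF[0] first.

Char counts: '$':1, '2':1, '3':1, 'a':1, 'b':2
C (first-col start): C('$')=0, C('2')=1, C('3')=2, C('a')=3, C('b')=4
L[0]='3': occ=0, LF[0]=C('3')+0=2+0=2
L[1]='b': occ=0, LF[1]=C('b')+0=4+0=4
L[2]='b': occ=1, LF[2]=C('b')+1=4+1=5
L[3]='2': occ=0, LF[3]=C('2')+0=1+0=1
L[4]='$': occ=0, LF[4]=C('$')+0=0+0=0
L[5]='a': occ=0, LF[5]=C('a')+0=3+0=3

Answer: 2 4 5 1 0 3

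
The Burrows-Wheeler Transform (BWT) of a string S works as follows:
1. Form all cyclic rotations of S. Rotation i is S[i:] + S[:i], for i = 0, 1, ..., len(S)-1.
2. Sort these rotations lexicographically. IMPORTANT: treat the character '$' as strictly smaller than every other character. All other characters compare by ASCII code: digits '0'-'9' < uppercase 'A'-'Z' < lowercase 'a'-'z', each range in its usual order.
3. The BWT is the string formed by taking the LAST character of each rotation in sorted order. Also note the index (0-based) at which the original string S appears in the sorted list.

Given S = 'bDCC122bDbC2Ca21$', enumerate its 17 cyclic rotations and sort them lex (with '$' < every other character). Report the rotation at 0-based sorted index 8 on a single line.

All 17 rotations (rotation i = S[i:]+S[:i]):
  rot[0] = bDCC122bDbC2Ca21$
  rot[1] = DCC122bDbC2Ca21$b
  rot[2] = CC122bDbC2Ca21$bD
  rot[3] = C122bDbC2Ca21$bDC
  rot[4] = 122bDbC2Ca21$bDCC
  rot[5] = 22bDbC2Ca21$bDCC1
  rot[6] = 2bDbC2Ca21$bDCC12
  rot[7] = bDbC2Ca21$bDCC122
  rot[8] = DbC2Ca21$bDCC122b
  rot[9] = bC2Ca21$bDCC122bD
  rot[10] = C2Ca21$bDCC122bDb
  rot[11] = 2Ca21$bDCC122bDbC
  rot[12] = Ca21$bDCC122bDbC2
  rot[13] = a21$bDCC122bDbC2C
  rot[14] = 21$bDCC122bDbC2Ca
  rot[15] = 1$bDCC122bDbC2Ca2
  rot[16] = $bDCC122bDbC2Ca21
Sorted (with $ < everything):
  sorted[0] = $bDCC122bDbC2Ca21
  sorted[1] = 1$bDCC122bDbC2Ca2
  sorted[2] = 122bDbC2Ca21$bDCC
  sorted[3] = 21$bDCC122bDbC2Ca
  sorted[4] = 22bDbC2Ca21$bDCC1
  sorted[5] = 2Ca21$bDCC122bDbC
  sorted[6] = 2bDbC2Ca21$bDCC12
  sorted[7] = C122bDbC2Ca21$bDC
  sorted[8] = C2Ca21$bDCC122bDb
  sorted[9] = CC122bDbC2Ca21$bD
  sorted[10] = Ca21$bDCC122bDbC2
  sorted[11] = DCC122bDbC2Ca21$b
  sorted[12] = DbC2Ca21$bDCC122b
  sorted[13] = a21$bDCC122bDbC2C
  sorted[14] = bC2Ca21$bDCC122bD
  sorted[15] = bDCC122bDbC2Ca21$
  sorted[16] = bDbC2Ca21$bDCC122
sorted[8] = C2Ca21$bDCC122bDb

Answer: C2Ca21$bDCC122bDb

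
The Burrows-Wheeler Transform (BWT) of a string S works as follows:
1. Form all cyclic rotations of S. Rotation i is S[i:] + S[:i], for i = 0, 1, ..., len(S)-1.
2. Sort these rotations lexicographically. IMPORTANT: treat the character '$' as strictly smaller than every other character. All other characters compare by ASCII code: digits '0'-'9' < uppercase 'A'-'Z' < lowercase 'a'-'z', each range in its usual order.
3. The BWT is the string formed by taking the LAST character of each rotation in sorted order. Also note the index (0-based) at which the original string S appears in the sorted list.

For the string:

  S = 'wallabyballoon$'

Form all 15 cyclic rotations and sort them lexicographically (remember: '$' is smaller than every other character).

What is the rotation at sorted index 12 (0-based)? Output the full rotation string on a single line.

All 15 rotations (rotation i = S[i:]+S[:i]):
  rot[0] = wallabyballoon$
  rot[1] = allabyballoon$w
  rot[2] = llabyballoon$wa
  rot[3] = labyballoon$wal
  rot[4] = abyballoon$wall
  rot[5] = byballoon$walla
  rot[6] = yballoon$wallab
  rot[7] = balloon$wallaby
  rot[8] = alloon$wallabyb
  rot[9] = lloon$wallabyba
  rot[10] = loon$wallabybal
  rot[11] = oon$wallabyball
  rot[12] = on$wallabyballo
  rot[13] = n$wallabyballoo
  rot[14] = $wallabyballoon
Sorted (with $ < everything):
  sorted[0] = $wallabyballoon
  sorted[1] = abyballoon$wall
  sorted[2] = allabyballoon$w
  sorted[3] = alloon$wallabyb
  sorted[4] = balloon$wallaby
  sorted[5] = byballoon$walla
  sorted[6] = labyballoon$wal
  sorted[7] = llabyballoon$wa
  sorted[8] = lloon$wallabyba
  sorted[9] = loon$wallabybal
  sorted[10] = n$wallabyballoo
  sorted[11] = on$wallabyballo
  sorted[12] = oon$wallabyball
  sorted[13] = wallabyballoon$
  sorted[14] = yballoon$wallab
sorted[12] = oon$wallabyball

Answer: oon$wallabyball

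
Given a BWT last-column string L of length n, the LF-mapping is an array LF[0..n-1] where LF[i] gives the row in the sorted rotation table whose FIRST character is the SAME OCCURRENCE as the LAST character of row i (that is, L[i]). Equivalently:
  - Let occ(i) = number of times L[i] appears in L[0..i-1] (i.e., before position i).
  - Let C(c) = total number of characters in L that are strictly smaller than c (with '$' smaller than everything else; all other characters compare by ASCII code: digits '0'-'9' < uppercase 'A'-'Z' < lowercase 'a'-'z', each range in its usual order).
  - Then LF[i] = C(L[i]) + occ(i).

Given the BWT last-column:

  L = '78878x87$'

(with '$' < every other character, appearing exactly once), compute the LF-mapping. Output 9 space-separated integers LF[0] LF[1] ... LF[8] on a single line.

Char counts: '$':1, '7':3, '8':4, 'x':1
C (first-col start): C('$')=0, C('7')=1, C('8')=4, C('x')=8
L[0]='7': occ=0, LF[0]=C('7')+0=1+0=1
L[1]='8': occ=0, LF[1]=C('8')+0=4+0=4
L[2]='8': occ=1, LF[2]=C('8')+1=4+1=5
L[3]='7': occ=1, LF[3]=C('7')+1=1+1=2
L[4]='8': occ=2, LF[4]=C('8')+2=4+2=6
L[5]='x': occ=0, LF[5]=C('x')+0=8+0=8
L[6]='8': occ=3, LF[6]=C('8')+3=4+3=7
L[7]='7': occ=2, LF[7]=C('7')+2=1+2=3
L[8]='$': occ=0, LF[8]=C('$')+0=0+0=0

Answer: 1 4 5 2 6 8 7 3 0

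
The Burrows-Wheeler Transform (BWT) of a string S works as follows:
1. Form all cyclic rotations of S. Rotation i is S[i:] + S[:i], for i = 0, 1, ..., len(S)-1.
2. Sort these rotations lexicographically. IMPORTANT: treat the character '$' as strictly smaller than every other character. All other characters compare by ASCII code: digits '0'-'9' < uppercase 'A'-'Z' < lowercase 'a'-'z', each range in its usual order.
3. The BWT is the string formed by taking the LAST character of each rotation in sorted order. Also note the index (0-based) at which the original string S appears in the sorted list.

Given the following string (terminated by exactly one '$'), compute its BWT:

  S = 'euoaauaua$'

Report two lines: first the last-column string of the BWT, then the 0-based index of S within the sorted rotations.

All 10 rotations (rotation i = S[i:]+S[:i]):
  rot[0] = euoaauaua$
  rot[1] = uoaauaua$e
  rot[2] = oaauaua$eu
  rot[3] = aauaua$euo
  rot[4] = auaua$euoa
  rot[5] = uaua$euoaa
  rot[6] = aua$euoaau
  rot[7] = ua$euoaaua
  rot[8] = a$euoaauau
  rot[9] = $euoaauaua
Sorted (with $ < everything):
  sorted[0] = $euoaauaua  (last char: 'a')
  sorted[1] = a$euoaauau  (last char: 'u')
  sorted[2] = aauaua$euo  (last char: 'o')
  sorted[3] = aua$euoaau  (last char: 'u')
  sorted[4] = auaua$euoa  (last char: 'a')
  sorted[5] = euoaauaua$  (last char: '$')
  sorted[6] = oaauaua$eu  (last char: 'u')
  sorted[7] = ua$euoaaua  (last char: 'a')
  sorted[8] = uaua$euoaa  (last char: 'a')
  sorted[9] = uoaauaua$e  (last char: 'e')
Last column: auoua$uaae
Original string S is at sorted index 5

Answer: auoua$uaae
5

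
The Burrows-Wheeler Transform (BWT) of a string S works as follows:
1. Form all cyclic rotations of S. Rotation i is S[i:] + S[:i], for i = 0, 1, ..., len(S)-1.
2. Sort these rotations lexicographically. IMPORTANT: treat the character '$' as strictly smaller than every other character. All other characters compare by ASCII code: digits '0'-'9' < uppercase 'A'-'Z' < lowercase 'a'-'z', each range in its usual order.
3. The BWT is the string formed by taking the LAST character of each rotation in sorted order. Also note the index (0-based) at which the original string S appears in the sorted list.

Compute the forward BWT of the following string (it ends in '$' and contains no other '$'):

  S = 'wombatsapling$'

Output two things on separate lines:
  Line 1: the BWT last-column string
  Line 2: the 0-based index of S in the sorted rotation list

All 14 rotations (rotation i = S[i:]+S[:i]):
  rot[0] = wombatsapling$
  rot[1] = ombatsapling$w
  rot[2] = mbatsapling$wo
  rot[3] = batsapling$wom
  rot[4] = atsapling$womb
  rot[5] = tsapling$womba
  rot[6] = sapling$wombat
  rot[7] = apling$wombats
  rot[8] = pling$wombatsa
  rot[9] = ling$wombatsap
  rot[10] = ing$wombatsapl
  rot[11] = ng$wombatsapli
  rot[12] = g$wombatsaplin
  rot[13] = $wombatsapling
Sorted (with $ < everything):
  sorted[0] = $wombatsapling  (last char: 'g')
  sorted[1] = apling$wombats  (last char: 's')
  sorted[2] = atsapling$womb  (last char: 'b')
  sorted[3] = batsapling$wom  (last char: 'm')
  sorted[4] = g$wombatsaplin  (last char: 'n')
  sorted[5] = ing$wombatsapl  (last char: 'l')
  sorted[6] = ling$wombatsap  (last char: 'p')
  sorted[7] = mbatsapling$wo  (last char: 'o')
  sorted[8] = ng$wombatsapli  (last char: 'i')
  sorted[9] = ombatsapling$w  (last char: 'w')
  sorted[10] = pling$wombatsa  (last char: 'a')
  sorted[11] = sapling$wombat  (last char: 't')
  sorted[12] = tsapling$womba  (last char: 'a')
  sorted[13] = wombatsapling$  (last char: '$')
Last column: gsbmnlpoiwata$
Original string S is at sorted index 13

Answer: gsbmnlpoiwata$
13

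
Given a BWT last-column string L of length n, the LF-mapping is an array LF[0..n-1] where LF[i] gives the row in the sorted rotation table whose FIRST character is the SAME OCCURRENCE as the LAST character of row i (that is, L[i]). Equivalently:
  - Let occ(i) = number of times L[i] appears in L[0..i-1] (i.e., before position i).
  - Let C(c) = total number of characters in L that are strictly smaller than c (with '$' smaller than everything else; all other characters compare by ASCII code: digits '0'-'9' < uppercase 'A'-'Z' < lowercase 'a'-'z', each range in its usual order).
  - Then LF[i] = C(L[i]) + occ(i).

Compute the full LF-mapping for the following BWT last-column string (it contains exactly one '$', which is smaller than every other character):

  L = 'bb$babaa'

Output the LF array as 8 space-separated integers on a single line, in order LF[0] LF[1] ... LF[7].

Char counts: '$':1, 'a':3, 'b':4
C (first-col start): C('$')=0, C('a')=1, C('b')=4
L[0]='b': occ=0, LF[0]=C('b')+0=4+0=4
L[1]='b': occ=1, LF[1]=C('b')+1=4+1=5
L[2]='$': occ=0, LF[2]=C('$')+0=0+0=0
L[3]='b': occ=2, LF[3]=C('b')+2=4+2=6
L[4]='a': occ=0, LF[4]=C('a')+0=1+0=1
L[5]='b': occ=3, LF[5]=C('b')+3=4+3=7
L[6]='a': occ=1, LF[6]=C('a')+1=1+1=2
L[7]='a': occ=2, LF[7]=C('a')+2=1+2=3

Answer: 4 5 0 6 1 7 2 3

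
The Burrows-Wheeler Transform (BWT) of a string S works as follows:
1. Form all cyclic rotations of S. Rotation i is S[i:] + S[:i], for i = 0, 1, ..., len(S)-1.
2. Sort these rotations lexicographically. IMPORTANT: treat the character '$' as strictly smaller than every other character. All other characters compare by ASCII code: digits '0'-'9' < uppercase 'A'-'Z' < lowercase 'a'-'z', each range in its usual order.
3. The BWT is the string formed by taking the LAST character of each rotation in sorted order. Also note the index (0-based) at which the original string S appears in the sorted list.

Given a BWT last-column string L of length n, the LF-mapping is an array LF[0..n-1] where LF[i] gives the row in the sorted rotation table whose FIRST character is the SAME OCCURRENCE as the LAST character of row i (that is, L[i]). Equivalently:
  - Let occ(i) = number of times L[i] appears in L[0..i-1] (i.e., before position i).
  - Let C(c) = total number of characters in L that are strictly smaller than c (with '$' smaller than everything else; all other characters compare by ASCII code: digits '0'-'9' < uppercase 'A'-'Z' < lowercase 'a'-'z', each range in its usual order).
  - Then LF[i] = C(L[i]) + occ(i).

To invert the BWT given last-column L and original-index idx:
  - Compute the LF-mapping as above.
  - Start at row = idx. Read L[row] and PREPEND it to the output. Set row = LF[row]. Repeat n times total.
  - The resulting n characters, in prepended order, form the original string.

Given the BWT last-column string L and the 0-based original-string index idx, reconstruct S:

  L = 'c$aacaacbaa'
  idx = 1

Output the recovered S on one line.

LF mapping: 8 0 1 2 9 3 4 10 7 5 6
Walk LF starting at row 1, prepending L[row]:
  step 1: row=1, L[1]='$', prepend. Next row=LF[1]=0
  step 2: row=0, L[0]='c', prepend. Next row=LF[0]=8
  step 3: row=8, L[8]='b', prepend. Next row=LF[8]=7
  step 4: row=7, L[7]='c', prepend. Next row=LF[7]=10
  step 5: row=10, L[10]='a', prepend. Next row=LF[10]=6
  step 6: row=6, L[6]='a', prepend. Next row=LF[6]=4
  step 7: row=4, L[4]='c', prepend. Next row=LF[4]=9
  step 8: row=9, L[9]='a', prepend. Next row=LF[9]=5
  step 9: row=5, L[5]='a', prepend. Next row=LF[5]=3
  step 10: row=3, L[3]='a', prepend. Next row=LF[3]=2
  step 11: row=2, L[2]='a', prepend. Next row=LF[2]=1
Reversed output: aaaacaacbc$

Answer: aaaacaacbc$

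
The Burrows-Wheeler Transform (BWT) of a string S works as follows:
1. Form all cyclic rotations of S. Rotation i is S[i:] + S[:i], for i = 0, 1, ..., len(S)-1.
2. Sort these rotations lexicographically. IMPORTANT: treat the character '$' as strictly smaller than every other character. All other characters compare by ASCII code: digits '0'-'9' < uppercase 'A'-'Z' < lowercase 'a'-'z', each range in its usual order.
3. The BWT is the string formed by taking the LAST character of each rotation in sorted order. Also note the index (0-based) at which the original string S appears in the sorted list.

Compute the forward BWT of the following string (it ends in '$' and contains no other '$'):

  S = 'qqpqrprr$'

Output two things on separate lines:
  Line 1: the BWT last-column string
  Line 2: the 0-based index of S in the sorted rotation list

Answer: rqrq$prqp
4

Derivation:
All 9 rotations (rotation i = S[i:]+S[:i]):
  rot[0] = qqpqrprr$
  rot[1] = qpqrprr$q
  rot[2] = pqrprr$qq
  rot[3] = qrprr$qqp
  rot[4] = rprr$qqpq
  rot[5] = prr$qqpqr
  rot[6] = rr$qqpqrp
  rot[7] = r$qqpqrpr
  rot[8] = $qqpqrprr
Sorted (with $ < everything):
  sorted[0] = $qqpqrprr  (last char: 'r')
  sorted[1] = pqrprr$qq  (last char: 'q')
  sorted[2] = prr$qqpqr  (last char: 'r')
  sorted[3] = qpqrprr$q  (last char: 'q')
  sorted[4] = qqpqrprr$  (last char: '$')
  sorted[5] = qrprr$qqp  (last char: 'p')
  sorted[6] = r$qqpqrpr  (last char: 'r')
  sorted[7] = rprr$qqpq  (last char: 'q')
  sorted[8] = rr$qqpqrp  (last char: 'p')
Last column: rqrq$prqp
Original string S is at sorted index 4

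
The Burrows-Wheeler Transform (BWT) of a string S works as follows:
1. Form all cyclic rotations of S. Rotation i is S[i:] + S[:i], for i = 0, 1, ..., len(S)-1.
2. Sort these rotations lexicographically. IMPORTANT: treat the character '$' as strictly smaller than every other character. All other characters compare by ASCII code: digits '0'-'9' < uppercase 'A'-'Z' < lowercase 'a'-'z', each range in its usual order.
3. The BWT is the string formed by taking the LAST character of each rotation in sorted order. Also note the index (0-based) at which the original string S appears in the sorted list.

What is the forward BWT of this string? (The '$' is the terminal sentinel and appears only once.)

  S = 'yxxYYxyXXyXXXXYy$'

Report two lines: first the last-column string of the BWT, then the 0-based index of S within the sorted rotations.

Answer: yyXXyXXxYXxyYYXx$
16

Derivation:
All 17 rotations (rotation i = S[i:]+S[:i]):
  rot[0] = yxxYYxyXXyXXXXYy$
  rot[1] = xxYYxyXXyXXXXYy$y
  rot[2] = xYYxyXXyXXXXYy$yx
  rot[3] = YYxyXXyXXXXYy$yxx
  rot[4] = YxyXXyXXXXYy$yxxY
  rot[5] = xyXXyXXXXYy$yxxYY
  rot[6] = yXXyXXXXYy$yxxYYx
  rot[7] = XXyXXXXYy$yxxYYxy
  rot[8] = XyXXXXYy$yxxYYxyX
  rot[9] = yXXXXYy$yxxYYxyXX
  rot[10] = XXXXYy$yxxYYxyXXy
  rot[11] = XXXYy$yxxYYxyXXyX
  rot[12] = XXYy$yxxYYxyXXyXX
  rot[13] = XYy$yxxYYxyXXyXXX
  rot[14] = Yy$yxxYYxyXXyXXXX
  rot[15] = y$yxxYYxyXXyXXXXY
  rot[16] = $yxxYYxyXXyXXXXYy
Sorted (with $ < everything):
  sorted[0] = $yxxYYxyXXyXXXXYy  (last char: 'y')
  sorted[1] = XXXXYy$yxxYYxyXXy  (last char: 'y')
  sorted[2] = XXXYy$yxxYYxyXXyX  (last char: 'X')
  sorted[3] = XXYy$yxxYYxyXXyXX  (last char: 'X')
  sorted[4] = XXyXXXXYy$yxxYYxy  (last char: 'y')
  sorted[5] = XYy$yxxYYxyXXyXXX  (last char: 'X')
  sorted[6] = XyXXXXYy$yxxYYxyX  (last char: 'X')
  sorted[7] = YYxyXXyXXXXYy$yxx  (last char: 'x')
  sorted[8] = YxyXXyXXXXYy$yxxY  (last char: 'Y')
  sorted[9] = Yy$yxxYYxyXXyXXXX  (last char: 'X')
  sorted[10] = xYYxyXXyXXXXYy$yx  (last char: 'x')
  sorted[11] = xxYYxyXXyXXXXYy$y  (last char: 'y')
  sorted[12] = xyXXyXXXXYy$yxxYY  (last char: 'Y')
  sorted[13] = y$yxxYYxyXXyXXXXY  (last char: 'Y')
  sorted[14] = yXXXXYy$yxxYYxyXX  (last char: 'X')
  sorted[15] = yXXyXXXXYy$yxxYYx  (last char: 'x')
  sorted[16] = yxxYYxyXXyXXXXYy$  (last char: '$')
Last column: yyXXyXXxYXxyYYXx$
Original string S is at sorted index 16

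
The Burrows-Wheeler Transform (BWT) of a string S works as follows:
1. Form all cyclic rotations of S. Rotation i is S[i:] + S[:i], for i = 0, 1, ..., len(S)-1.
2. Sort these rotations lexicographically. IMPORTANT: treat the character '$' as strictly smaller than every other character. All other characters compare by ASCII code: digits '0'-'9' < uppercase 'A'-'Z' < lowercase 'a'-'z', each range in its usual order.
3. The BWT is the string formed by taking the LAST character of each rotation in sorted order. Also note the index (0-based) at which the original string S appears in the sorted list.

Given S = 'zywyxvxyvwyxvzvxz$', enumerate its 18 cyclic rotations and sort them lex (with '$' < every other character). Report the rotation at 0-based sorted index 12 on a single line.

All 18 rotations (rotation i = S[i:]+S[:i]):
  rot[0] = zywyxvxyvwyxvzvxz$
  rot[1] = ywyxvxyvwyxvzvxz$z
  rot[2] = wyxvxyvwyxvzvxz$zy
  rot[3] = yxvxyvwyxvzvxz$zyw
  rot[4] = xvxyvwyxvzvxz$zywy
  rot[5] = vxyvwyxvzvxz$zywyx
  rot[6] = xyvwyxvzvxz$zywyxv
  rot[7] = yvwyxvzvxz$zywyxvx
  rot[8] = vwyxvzvxz$zywyxvxy
  rot[9] = wyxvzvxz$zywyxvxyv
  rot[10] = yxvzvxz$zywyxvxyvw
  rot[11] = xvzvxz$zywyxvxyvwy
  rot[12] = vzvxz$zywyxvxyvwyx
  rot[13] = zvxz$zywyxvxyvwyxv
  rot[14] = vxz$zywyxvxyvwyxvz
  rot[15] = xz$zywyxvxyvwyxvzv
  rot[16] = z$zywyxvxyvwyxvzvx
  rot[17] = $zywyxvxyvwyxvzvxz
Sorted (with $ < everything):
  sorted[0] = $zywyxvxyvwyxvzvxz
  sorted[1] = vwyxvzvxz$zywyxvxy
  sorted[2] = vxyvwyxvzvxz$zywyx
  sorted[3] = vxz$zywyxvxyvwyxvz
  sorted[4] = vzvxz$zywyxvxyvwyx
  sorted[5] = wyxvxyvwyxvzvxz$zy
  sorted[6] = wyxvzvxz$zywyxvxyv
  sorted[7] = xvxyvwyxvzvxz$zywy
  sorted[8] = xvzvxz$zywyxvxyvwy
  sorted[9] = xyvwyxvzvxz$zywyxv
  sorted[10] = xz$zywyxvxyvwyxvzv
  sorted[11] = yvwyxvzvxz$zywyxvx
  sorted[12] = ywyxvxyvwyxvzvxz$z
  sorted[13] = yxvxyvwyxvzvxz$zyw
  sorted[14] = yxvzvxz$zywyxvxyvw
  sorted[15] = z$zywyxvxyvwyxvzvx
  sorted[16] = zvxz$zywyxvxyvwyxv
  sorted[17] = zywyxvxyvwyxvzvxz$
sorted[12] = ywyxvxyvwyxvzvxz$z

Answer: ywyxvxyvwyxvzvxz$z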